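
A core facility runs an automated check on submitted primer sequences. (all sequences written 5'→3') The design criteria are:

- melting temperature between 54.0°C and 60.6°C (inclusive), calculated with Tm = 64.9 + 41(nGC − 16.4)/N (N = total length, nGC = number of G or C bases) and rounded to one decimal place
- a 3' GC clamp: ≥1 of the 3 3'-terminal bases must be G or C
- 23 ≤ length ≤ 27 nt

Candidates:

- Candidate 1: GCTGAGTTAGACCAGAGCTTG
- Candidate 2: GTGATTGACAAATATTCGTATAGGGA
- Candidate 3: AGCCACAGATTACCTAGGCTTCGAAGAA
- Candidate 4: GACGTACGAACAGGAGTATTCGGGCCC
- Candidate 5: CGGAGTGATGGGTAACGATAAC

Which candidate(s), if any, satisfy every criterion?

None of the candidates satisfy all criteria.

Candidate 1 (21 nt, A=5 T=5 G=7 C=4): Tm = 64.9 + 41·(11 − 16.4)/21 = 54.4°C ✓; 3' end TTG has 1 G/C ✓; length 21, outside 23–27 ✗ — fails.
Candidate 2 (26 nt, A=9 T=8 G=7 C=2): Tm = 64.9 + 41·(9 − 16.4)/26 = 53.2°C, outside 54.0–60.6°C ✗; 3' end GGA has 2 G/C ✓; length 26 ✓ — fails.
Candidate 3 (28 nt, A=10 T=5 G=6 C=7): Tm = 64.9 + 41·(13 − 16.4)/28 = 59.9°C ✓; 3' end GAA has 1 G/C ✓; length 28, outside 23–27 ✗ — fails.
Candidate 4 (27 nt, A=7 T=4 G=9 C=7): Tm = 64.9 + 41·(16 − 16.4)/27 = 64.3°C, outside 54.0–60.6°C ✗; 3' end CCC has 3 G/C ✓; length 27 ✓ — fails.
Candidate 5 (22 nt, A=7 T=4 G=8 C=3): Tm = 64.9 + 41·(11 − 16.4)/22 = 54.8°C ✓; 3' end AAC has 1 G/C ✓; length 22, outside 23–27 ✗ — fails.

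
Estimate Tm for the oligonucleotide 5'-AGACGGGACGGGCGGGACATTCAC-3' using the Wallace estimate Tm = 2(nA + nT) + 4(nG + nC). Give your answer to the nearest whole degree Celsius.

Base counts: A=6, T=2, G=10, C=6 (length 24).
Tm = 2·(6+2) + 4·(10+6) = 2·8 + 4·16 = 16 + 64 = 80°C.

80°C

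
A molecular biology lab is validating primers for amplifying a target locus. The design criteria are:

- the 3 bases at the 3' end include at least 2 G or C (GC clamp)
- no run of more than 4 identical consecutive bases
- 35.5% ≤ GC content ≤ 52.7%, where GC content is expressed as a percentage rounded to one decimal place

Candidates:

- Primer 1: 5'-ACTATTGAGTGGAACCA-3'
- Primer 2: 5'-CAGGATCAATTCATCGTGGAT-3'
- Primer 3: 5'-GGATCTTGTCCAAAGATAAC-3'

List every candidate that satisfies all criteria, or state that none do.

Primer 1 (17 nt, A=6 T=4 G=4 C=3): 3' end CCA has 2 G/C ✓; longest run = 2 ✓; GC 7/17 = 41.2% ✓ — passes.
Primer 2 (21 nt, A=6 T=6 G=5 C=4): 3' end GAT has 1 G/C, need ≥2 ✗; longest run = 2 ✓; GC 9/21 = 42.9% ✓ — fails.
Primer 3 (20 nt, A=7 T=5 G=4 C=4): 3' end AAC has 1 G/C, need ≥2 ✗; longest run = 3 ✓; GC 8/20 = 40.0% ✓ — fails.

Primer 1 only.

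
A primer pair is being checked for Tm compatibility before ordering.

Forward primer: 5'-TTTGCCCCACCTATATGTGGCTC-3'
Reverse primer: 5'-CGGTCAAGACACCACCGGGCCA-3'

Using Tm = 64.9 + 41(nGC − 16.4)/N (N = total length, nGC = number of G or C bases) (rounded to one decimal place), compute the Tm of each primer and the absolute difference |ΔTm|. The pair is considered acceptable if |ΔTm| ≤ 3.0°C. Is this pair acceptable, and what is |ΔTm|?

Forward: G+C = 12, N = 23 → Tm = 64.9 + 41·(12 − 16.4)/23 = 57.1°C.
Reverse: G+C = 15, N = 22 → Tm = 64.9 + 41·(15 − 16.4)/22 = 62.3°C.
|ΔTm| = |57.1 − 62.3| = 5.2°C, > 3.0°C.

|ΔTm| = 5.2°C; the pair is not acceptable.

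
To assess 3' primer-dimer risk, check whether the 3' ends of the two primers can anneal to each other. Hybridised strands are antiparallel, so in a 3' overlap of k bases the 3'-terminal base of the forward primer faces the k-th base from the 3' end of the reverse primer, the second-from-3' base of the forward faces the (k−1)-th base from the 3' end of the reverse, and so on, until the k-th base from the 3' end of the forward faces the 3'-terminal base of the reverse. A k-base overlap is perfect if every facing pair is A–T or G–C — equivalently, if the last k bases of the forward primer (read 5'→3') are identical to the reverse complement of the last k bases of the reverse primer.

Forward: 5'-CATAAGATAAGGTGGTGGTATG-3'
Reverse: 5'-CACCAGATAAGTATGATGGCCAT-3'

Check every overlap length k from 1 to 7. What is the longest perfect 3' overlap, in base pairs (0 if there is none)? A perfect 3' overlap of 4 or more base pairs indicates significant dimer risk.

Longest perfect overlap: 3 complementary base pairs; below the dimer-risk threshold (threshold 4).

Last 7 bases (5'→3') — forward …TGGTATG, reverse …TGGCCAT.
Reverse complement of the reverse primer's last 7 bases: ATGGCCA; its first k bases are the reverse complement of the reverse primer's last k bases, so a perfect k-base overlap needs the forward primer's last k bases to equal them.
Comparing (forward last k vs required): k=1: G vs A ✗; k=2: TG vs AT ✗; k=3: ATG vs ATG ✓; k=4: TATG vs ATGG ✗; k=5: GTATG vs ATGGC ✗; k=6: GGTATG vs ATGGCC ✗; k=7: TGGTATG vs ATGGCCA ✗.
Only k = 3 is perfect, so the longest perfect 3' overlap is 3.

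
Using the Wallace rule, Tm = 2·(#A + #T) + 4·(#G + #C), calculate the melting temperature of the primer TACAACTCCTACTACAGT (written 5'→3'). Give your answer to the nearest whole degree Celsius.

Base counts: A=6, T=5, G=1, C=6 (length 18).
Tm = 2·(6+5) + 4·(1+6) = 2·11 + 4·7 = 22 + 28 = 50°C.

50°C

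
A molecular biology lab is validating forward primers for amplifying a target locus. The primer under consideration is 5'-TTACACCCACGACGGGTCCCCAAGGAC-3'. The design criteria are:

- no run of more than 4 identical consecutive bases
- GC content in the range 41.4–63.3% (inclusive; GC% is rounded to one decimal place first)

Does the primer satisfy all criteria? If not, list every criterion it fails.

Meets all criteria.

Base counts: A=7, T=3, G=6, C=11 (length 27).
homopolymer run: longest run = 4 ✓
GC content: GC 17/27 = 63.0% ✓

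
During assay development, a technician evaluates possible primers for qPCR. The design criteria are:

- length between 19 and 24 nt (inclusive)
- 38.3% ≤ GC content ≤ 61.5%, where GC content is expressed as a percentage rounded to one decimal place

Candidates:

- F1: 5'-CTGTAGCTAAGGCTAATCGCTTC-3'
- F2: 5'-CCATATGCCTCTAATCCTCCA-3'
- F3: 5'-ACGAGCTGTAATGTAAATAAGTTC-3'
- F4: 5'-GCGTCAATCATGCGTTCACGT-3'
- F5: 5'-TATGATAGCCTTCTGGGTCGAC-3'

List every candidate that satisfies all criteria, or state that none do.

F1 (23 nt, A=5 T=7 G=5 C=6): length 23 ✓; GC 11/23 = 47.8% ✓ — passes.
F2 (21 nt, A=5 T=6 G=1 C=9): length 21 ✓; GC 10/21 = 47.6% ✓ — passes.
F3 (24 nt, A=9 T=7 G=5 C=3): length 24 ✓; GC 8/24 = 33.3%, outside 38.3–61.5% ✗ — fails.
F4 (21 nt, A=4 T=6 G=5 C=6): length 21 ✓; GC 11/21 = 52.4% ✓ — passes.
F5 (22 nt, A=4 T=7 G=6 C=5): length 22 ✓; GC 11/22 = 50.0% ✓ — passes.

F1, F2, F4 and F5.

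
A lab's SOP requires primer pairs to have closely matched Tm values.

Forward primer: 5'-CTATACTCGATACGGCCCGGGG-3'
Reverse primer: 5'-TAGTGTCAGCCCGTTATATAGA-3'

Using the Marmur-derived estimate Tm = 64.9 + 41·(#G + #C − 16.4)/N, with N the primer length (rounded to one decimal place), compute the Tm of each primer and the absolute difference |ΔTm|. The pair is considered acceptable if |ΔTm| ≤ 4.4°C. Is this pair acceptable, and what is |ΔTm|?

|ΔTm| = 9.3°C; the pair is not acceptable.

Forward: G+C = 14, N = 22 → Tm = 64.9 + 41·(14 − 16.4)/22 = 60.4°C.
Reverse: G+C = 9, N = 22 → Tm = 64.9 + 41·(9 − 16.4)/22 = 51.1°C.
|ΔTm| = |60.4 − 51.1| = 9.3°C, > 4.4°C.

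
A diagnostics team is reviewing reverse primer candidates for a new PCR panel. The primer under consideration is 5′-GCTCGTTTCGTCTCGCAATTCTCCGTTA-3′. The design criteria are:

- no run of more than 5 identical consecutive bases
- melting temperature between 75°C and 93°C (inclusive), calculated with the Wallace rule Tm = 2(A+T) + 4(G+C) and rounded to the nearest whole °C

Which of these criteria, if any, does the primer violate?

Base counts: A=3, T=11, G=5, C=9 (length 28).
homopolymer run: longest run = 3 ✓
Tm: Tm = 2·14 + 4·14 = 84°C ✓

Meets all criteria.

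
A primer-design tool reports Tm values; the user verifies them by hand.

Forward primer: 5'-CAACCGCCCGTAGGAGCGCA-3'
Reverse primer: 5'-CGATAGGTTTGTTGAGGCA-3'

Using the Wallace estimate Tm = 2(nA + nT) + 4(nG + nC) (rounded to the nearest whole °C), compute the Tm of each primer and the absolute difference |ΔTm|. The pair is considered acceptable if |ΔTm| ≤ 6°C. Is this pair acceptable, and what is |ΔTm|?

Forward: A=5 T=1 G=6 C=8 → Tm = 2·6 + 4·14 = 68°C.
Reverse: A=4 T=6 G=7 C=2 → Tm = 2·10 + 4·9 = 56°C.
|ΔTm| = |68 − 56| = 12°C, > 6°C.

|ΔTm| = 12°C; the pair is not acceptable.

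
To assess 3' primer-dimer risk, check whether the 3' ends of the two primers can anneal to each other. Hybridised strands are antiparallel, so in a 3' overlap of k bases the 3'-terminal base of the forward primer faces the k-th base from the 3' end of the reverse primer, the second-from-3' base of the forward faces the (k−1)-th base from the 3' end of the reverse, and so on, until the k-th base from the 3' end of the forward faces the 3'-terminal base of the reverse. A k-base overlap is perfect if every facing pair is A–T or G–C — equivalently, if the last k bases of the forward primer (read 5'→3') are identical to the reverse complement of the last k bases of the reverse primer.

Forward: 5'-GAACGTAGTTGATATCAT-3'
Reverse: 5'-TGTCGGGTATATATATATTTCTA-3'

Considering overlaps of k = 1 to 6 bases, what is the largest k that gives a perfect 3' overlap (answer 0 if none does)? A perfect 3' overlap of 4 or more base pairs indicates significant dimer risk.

Longest perfect overlap: 1 complementary base pair; below the dimer-risk threshold (threshold 4).

Last 6 bases (5'→3') — forward …TATCAT, reverse …TTTCTA.
Reverse complement of the reverse primer's last 6 bases: TAGAAA; its first k bases are the reverse complement of the reverse primer's last k bases, so a perfect k-base overlap needs the forward primer's last k bases to equal them.
Comparing (forward last k vs required): k=1: T vs T ✓; k=2: AT vs TA ✗; k=3: CAT vs TAG ✗; k=4: TCAT vs TAGA ✗; k=5: ATCAT vs TAGAA ✗; k=6: TATCAT vs TAGAAA ✗.
Only k = 1 is perfect, so the longest perfect 3' overlap is 1.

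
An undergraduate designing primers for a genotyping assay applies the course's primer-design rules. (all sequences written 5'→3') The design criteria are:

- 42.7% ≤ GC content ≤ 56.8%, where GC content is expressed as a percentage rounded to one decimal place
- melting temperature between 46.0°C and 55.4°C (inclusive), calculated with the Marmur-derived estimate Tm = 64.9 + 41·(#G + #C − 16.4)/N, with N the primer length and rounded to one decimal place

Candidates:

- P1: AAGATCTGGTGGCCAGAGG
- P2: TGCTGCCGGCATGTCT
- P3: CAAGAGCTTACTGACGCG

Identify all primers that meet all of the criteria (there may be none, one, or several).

P1 (19 nt, A=5 T=3 G=8 C=3): GC 11/19 = 57.9%, outside 42.7–56.8% ✗; Tm = 64.9 + 41·(11 − 16.4)/19 = 53.2°C ✓ — fails.
P2 (16 nt, A=1 T=5 G=5 C=5): GC 10/16 = 62.5%, outside 42.7–56.8% ✗; Tm = 64.9 + 41·(10 − 16.4)/16 = 48.5°C ✓ — fails.
P3 (18 nt, A=5 T=3 G=5 C=5): GC 10/18 = 55.6% ✓; Tm = 64.9 + 41·(10 − 16.4)/18 = 50.3°C ✓ — passes.

P3 only.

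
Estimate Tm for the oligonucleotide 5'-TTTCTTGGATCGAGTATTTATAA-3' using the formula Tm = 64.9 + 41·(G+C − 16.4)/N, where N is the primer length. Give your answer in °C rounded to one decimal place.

Base counts: A=6, T=11, G=4, C=2; G+C = 6, N = 23.
Tm = 64.9 + 41·(6 − 16.4)/23 = 64.9 + -426.40/23 = 46.4°C.

46.4°C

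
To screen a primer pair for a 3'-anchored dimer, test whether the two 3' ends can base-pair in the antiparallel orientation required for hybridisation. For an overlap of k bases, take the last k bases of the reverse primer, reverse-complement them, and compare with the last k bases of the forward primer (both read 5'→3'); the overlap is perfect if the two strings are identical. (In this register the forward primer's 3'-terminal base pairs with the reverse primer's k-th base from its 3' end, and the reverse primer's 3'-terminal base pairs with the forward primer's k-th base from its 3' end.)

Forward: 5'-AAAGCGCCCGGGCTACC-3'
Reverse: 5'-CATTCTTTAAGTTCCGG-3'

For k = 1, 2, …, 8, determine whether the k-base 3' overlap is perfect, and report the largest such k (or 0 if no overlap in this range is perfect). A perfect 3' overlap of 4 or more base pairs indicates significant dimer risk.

Longest perfect overlap: 2 complementary base pairs; below the dimer-risk threshold (threshold 4).

Last 8 bases (5'→3') — forward …GGGCTACC, reverse …AGTTCCGG.
Reverse complement of the reverse primer's last 8 bases: CCGGAACT; its first k bases are the reverse complement of the reverse primer's last k bases, so a perfect k-base overlap needs the forward primer's last k bases to equal them.
Comparing (forward last k vs required): k=1: C vs C ✓; k=2: CC vs CC ✓; k=3: ACC vs CCG ✗; k=4: TACC vs CCGG ✗; k=5: CTACC vs CCGGA ✗; k=6: GCTACC vs CCGGAA ✗; k=7: GGCTACC vs CCGGAAC ✗; k=8: GGGCTACC vs CCGGAACT ✗.
Perfect overlaps at k = 1, 2; the largest is 2.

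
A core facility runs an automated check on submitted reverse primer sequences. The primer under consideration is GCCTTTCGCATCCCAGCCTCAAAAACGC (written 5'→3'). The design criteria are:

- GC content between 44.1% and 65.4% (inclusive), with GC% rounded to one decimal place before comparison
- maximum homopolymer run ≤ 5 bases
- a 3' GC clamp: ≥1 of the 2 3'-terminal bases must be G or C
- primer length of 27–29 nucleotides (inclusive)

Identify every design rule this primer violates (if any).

Meets all criteria.

Base counts: A=7, T=5, G=4, C=12 (length 28).
GC content: GC 16/28 = 57.1% ✓
homopolymer run: longest run = 5 ✓
GC clamp: 3' end GC has 2 G/C ✓
length: length 28 ✓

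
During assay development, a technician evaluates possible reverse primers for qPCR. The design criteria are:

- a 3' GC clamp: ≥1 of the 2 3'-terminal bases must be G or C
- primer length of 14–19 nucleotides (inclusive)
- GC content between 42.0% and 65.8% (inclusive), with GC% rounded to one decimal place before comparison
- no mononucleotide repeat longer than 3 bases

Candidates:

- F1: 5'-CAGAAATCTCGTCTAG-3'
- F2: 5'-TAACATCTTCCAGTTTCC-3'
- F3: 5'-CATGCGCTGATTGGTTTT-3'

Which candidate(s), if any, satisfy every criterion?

F1 (16 nt, A=5 T=4 G=3 C=4): 3' end AG has 1 G/C ✓; length 16 ✓; GC 7/16 = 43.8% ✓; longest run = 3 ✓ — passes.
F2 (18 nt, A=4 T=7 G=1 C=6): 3' end CC has 2 G/C ✓; length 18 ✓; GC 7/18 = 38.9%, outside 42.0–65.8% ✗; longest run = 3 ✓ — fails.
F3 (18 nt, A=2 T=8 G=5 C=3): 3' end TT has 0 G/C, need ≥1 ✗; length 18 ✓; GC 8/18 = 44.4% ✓; longest run = 4, exceeds 3 ✗ — fails.

F1 only.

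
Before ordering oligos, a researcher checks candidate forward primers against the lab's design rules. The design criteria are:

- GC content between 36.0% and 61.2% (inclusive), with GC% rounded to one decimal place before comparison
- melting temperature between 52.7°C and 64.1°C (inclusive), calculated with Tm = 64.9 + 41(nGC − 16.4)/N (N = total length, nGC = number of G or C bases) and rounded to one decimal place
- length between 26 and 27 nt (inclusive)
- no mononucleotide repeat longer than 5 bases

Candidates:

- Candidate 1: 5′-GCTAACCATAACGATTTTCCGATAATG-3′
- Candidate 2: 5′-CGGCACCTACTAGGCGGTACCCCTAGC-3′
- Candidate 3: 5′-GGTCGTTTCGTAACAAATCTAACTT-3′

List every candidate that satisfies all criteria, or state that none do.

Candidate 1 (27 nt, A=9 T=8 G=4 C=6): GC 10/27 = 37.0% ✓; Tm = 64.9 + 41·(10 − 16.4)/27 = 55.2°C ✓; length 27 ✓; longest run = 4 ✓ — passes.
Candidate 2 (27 nt, A=5 T=4 G=7 C=11): GC 18/27 = 66.7%, outside 36.0–61.2% ✗; Tm = 64.9 + 41·(18 − 16.4)/27 = 67.3°C, outside 52.7–64.1°C ✗; length 27 ✓; longest run = 4 ✓ — fails.
Candidate 3 (25 nt, A=7 T=9 G=4 C=5): GC 9/25 = 36.0% ✓; Tm = 64.9 + 41·(9 − 16.4)/25 = 52.8°C ✓; length 25, outside 26–27 ✗; longest run = 3 ✓ — fails.

Candidate 1 only.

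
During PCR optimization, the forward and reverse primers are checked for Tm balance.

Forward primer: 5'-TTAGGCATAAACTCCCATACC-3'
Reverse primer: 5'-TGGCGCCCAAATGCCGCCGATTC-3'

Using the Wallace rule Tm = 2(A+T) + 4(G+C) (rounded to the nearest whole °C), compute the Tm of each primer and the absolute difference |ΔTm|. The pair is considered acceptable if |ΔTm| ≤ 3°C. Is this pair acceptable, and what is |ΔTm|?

|ΔTm| = 16°C; the pair is not acceptable.

Forward: A=7 T=5 G=2 C=7 → Tm = 2·12 + 4·9 = 60°C.
Reverse: A=4 T=4 G=6 C=9 → Tm = 2·8 + 4·15 = 76°C.
|ΔTm| = |60 − 76| = 16°C, > 3°C.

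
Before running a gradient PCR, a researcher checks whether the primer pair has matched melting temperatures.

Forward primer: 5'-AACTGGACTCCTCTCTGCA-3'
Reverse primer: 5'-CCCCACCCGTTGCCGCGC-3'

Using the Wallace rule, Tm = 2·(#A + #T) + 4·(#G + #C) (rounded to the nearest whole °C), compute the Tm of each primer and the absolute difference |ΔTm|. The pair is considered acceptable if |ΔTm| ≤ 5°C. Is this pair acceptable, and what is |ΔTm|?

|ΔTm| = 8°C; the pair is not acceptable.

Forward: A=4 T=5 G=3 C=7 → Tm = 2·9 + 4·10 = 58°C.
Reverse: A=1 T=2 G=4 C=11 → Tm = 2·3 + 4·15 = 66°C.
|ΔTm| = |58 − 66| = 8°C, > 5°C.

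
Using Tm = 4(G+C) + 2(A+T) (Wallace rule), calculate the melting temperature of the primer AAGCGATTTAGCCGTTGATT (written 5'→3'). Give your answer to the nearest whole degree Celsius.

56°C

Base counts: A=5, T=7, G=5, C=3 (length 20).
Tm = 2·(5+7) + 4·(5+3) = 2·12 + 4·8 = 24 + 32 = 56°C.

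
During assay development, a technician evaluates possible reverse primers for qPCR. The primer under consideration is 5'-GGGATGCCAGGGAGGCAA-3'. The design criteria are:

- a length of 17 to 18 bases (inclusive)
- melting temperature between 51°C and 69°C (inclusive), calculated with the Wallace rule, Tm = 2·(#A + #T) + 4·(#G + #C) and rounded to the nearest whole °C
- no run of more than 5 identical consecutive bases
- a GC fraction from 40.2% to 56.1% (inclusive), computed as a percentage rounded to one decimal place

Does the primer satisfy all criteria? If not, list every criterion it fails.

Fails: GC content.

Base counts: A=5, T=1, G=9, C=3 (length 18).
length: length 18 ✓
Tm: Tm = 2·6 + 4·12 = 60°C ✓
homopolymer run: longest run = 3 ✓
GC content: GC 12/18 = 66.7%, outside 40.2–56.1% ✗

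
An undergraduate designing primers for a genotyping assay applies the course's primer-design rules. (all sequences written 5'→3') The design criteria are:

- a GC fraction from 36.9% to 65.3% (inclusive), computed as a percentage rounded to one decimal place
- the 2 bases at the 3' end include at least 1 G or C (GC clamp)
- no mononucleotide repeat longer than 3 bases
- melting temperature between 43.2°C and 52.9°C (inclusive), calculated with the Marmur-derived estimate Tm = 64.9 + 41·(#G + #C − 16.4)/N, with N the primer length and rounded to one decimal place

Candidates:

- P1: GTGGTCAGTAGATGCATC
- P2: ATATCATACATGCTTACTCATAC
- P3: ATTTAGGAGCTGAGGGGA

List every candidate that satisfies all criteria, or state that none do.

P1 (18 nt, A=4 T=5 G=6 C=3): GC 9/18 = 50.0% ✓; 3' end TC has 1 G/C ✓; longest run = 2 ✓; Tm = 64.9 + 41·(9 − 16.4)/18 = 48.0°C ✓ — passes.
P2 (23 nt, A=8 T=8 G=1 C=6): GC 7/23 = 30.4%, outside 36.9–65.3% ✗; 3' end AC has 1 G/C ✓; longest run = 2 ✓; Tm = 64.9 + 41·(7 − 16.4)/23 = 48.1°C ✓ — fails.
P3 (18 nt, A=5 T=4 G=8 C=1): GC 9/18 = 50.0% ✓; 3' end GA has 1 G/C ✓; longest run = 4, exceeds 3 ✗; Tm = 64.9 + 41·(9 − 16.4)/18 = 48.0°C ✓ — fails.

P1 only.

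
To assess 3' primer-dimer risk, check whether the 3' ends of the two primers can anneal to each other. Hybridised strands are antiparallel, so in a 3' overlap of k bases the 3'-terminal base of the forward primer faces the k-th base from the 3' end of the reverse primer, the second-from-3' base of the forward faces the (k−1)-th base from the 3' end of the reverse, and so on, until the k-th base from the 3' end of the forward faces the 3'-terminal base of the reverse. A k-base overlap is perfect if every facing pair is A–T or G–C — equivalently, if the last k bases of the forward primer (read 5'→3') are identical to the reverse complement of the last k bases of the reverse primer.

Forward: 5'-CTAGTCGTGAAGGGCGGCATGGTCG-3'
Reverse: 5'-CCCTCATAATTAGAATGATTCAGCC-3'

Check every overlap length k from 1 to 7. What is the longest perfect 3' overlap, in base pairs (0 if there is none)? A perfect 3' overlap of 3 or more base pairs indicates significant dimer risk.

Last 7 bases (5'→3') — forward …ATGGTCG, reverse …TTCAGCC.
Reverse complement of the reverse primer's last 7 bases: GGCTGAA; its first k bases are the reverse complement of the reverse primer's last k bases, so a perfect k-base overlap needs the forward primer's last k bases to equal them.
Comparing (forward last k vs required): k=1: G vs G ✓; k=2: CG vs GG ✗; k=3: TCG vs GGC ✗; k=4: GTCG vs GGCT ✗; k=5: GGTCG vs GGCTG ✗; k=6: TGGTCG vs GGCTGA ✗; k=7: ATGGTCG vs GGCTGAA ✗.
Only k = 1 is perfect, so the longest perfect 3' overlap is 1.

Longest perfect overlap: 1 complementary base pair; below the dimer-risk threshold (threshold 3).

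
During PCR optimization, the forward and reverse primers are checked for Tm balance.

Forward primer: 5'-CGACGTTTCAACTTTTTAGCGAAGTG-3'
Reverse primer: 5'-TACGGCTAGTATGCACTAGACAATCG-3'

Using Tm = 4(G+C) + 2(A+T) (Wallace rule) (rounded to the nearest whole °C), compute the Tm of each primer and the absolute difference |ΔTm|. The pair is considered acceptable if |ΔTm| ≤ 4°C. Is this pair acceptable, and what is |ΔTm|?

Forward: A=6 T=9 G=6 C=5 → Tm = 2·15 + 4·11 = 74°C.
Reverse: A=8 T=6 G=6 C=6 → Tm = 2·14 + 4·12 = 76°C.
|ΔTm| = |74 − 76| = 2°C, ≤ 4°C.

|ΔTm| = 2°C; the pair is acceptable.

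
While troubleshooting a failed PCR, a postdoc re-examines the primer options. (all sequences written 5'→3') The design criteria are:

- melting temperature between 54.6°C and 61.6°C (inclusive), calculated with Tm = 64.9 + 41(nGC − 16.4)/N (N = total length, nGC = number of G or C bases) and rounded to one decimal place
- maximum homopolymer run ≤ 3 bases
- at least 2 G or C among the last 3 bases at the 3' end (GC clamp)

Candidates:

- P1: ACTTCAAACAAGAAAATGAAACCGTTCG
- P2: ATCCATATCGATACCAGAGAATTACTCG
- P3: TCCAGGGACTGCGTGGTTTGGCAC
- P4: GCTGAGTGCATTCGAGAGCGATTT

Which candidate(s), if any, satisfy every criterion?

P2 only.

P1 (28 nt, A=13 T=5 G=4 C=6): Tm = 64.9 + 41·(10 − 16.4)/28 = 55.5°C ✓; longest run = 4, exceeds 3 ✗; 3' end TCG has 2 G/C ✓ — fails.
P2 (28 nt, A=10 T=7 G=4 C=7): Tm = 64.9 + 41·(11 − 16.4)/28 = 57.0°C ✓; longest run = 2 ✓; 3' end TCG has 2 G/C ✓ — passes.
P3 (24 nt, A=3 T=6 G=9 C=6): Tm = 64.9 + 41·(15 − 16.4)/24 = 62.5°C, outside 54.6–61.6°C ✗; longest run = 3 ✓; 3' end CAC has 2 G/C ✓ — fails.
P4 (24 nt, A=5 T=7 G=8 C=4): Tm = 64.9 + 41·(12 − 16.4)/24 = 57.4°C ✓; longest run = 3 ✓; 3' end TTT has 0 G/C, need ≥2 ✗ — fails.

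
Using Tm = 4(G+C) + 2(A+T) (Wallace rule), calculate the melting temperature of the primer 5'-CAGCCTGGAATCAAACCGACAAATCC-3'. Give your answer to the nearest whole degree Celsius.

Base counts: A=10, T=3, G=4, C=9 (length 26).
Tm = 2·(10+3) + 4·(4+9) = 2·13 + 4·13 = 26 + 52 = 78°C.

78°C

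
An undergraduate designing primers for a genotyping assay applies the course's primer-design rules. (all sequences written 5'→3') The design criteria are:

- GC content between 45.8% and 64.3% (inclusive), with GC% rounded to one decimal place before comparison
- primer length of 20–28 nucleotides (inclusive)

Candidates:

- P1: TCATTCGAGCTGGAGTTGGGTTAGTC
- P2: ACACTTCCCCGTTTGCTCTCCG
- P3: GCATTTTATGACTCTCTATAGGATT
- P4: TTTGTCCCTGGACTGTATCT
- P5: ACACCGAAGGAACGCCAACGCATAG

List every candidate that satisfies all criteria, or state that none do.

P1, P2 and P5.

P1 (26 nt, A=4 T=9 G=9 C=4): GC 13/26 = 50.0% ✓; length 26 ✓ — passes.
P2 (22 nt, A=2 T=7 G=3 C=10): GC 13/22 = 59.1% ✓; length 22 ✓ — passes.
P3 (25 nt, A=6 T=11 G=4 C=4): GC 8/25 = 32.0%, outside 45.8–64.3% ✗; length 25 ✓ — fails.
P4 (20 nt, A=2 T=9 G=4 C=5): GC 9/20 = 45.0%, outside 45.8–64.3% ✗; length 20 ✓ — fails.
P5 (25 nt, A=10 T=1 G=6 C=8): GC 14/25 = 56.0% ✓; length 25 ✓ — passes.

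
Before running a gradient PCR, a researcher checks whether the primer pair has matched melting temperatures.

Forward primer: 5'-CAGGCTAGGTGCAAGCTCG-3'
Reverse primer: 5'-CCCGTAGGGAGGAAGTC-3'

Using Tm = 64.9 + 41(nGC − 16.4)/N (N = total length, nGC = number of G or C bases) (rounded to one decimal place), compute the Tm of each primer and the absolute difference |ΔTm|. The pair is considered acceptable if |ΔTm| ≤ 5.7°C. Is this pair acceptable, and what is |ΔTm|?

|ΔTm| = 3.5°C; the pair is acceptable.

Forward: G+C = 12, N = 19 → Tm = 64.9 + 41·(12 − 16.4)/19 = 55.4°C.
Reverse: G+C = 11, N = 17 → Tm = 64.9 + 41·(11 − 16.4)/17 = 51.9°C.
|ΔTm| = |55.4 − 51.9| = 3.5°C, ≤ 5.7°C.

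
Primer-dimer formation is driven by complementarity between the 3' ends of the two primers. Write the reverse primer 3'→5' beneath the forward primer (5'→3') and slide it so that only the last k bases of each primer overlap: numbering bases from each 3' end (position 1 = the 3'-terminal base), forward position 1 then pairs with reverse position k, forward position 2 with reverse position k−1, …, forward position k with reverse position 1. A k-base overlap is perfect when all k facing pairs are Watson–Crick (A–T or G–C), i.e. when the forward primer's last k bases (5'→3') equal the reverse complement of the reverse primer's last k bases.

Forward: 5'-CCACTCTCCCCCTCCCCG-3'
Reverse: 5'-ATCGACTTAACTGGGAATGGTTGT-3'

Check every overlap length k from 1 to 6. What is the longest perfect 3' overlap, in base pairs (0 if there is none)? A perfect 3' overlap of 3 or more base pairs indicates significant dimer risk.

Longest perfect overlap: 0 complementary base pairs; below the dimer-risk threshold (threshold 3).

Last 6 bases (5'→3') — forward …TCCCCG, reverse …GGTTGT.
Reverse complement of the reverse primer's last 6 bases: ACAACC; its first k bases are the reverse complement of the reverse primer's last k bases, so a perfect k-base overlap needs the forward primer's last k bases to equal them.
Comparing (forward last k vs required): k=1: G vs A ✗; k=2: CG vs AC ✗; k=3: CCG vs ACA ✗; k=4: CCCG vs ACAA ✗; k=5: CCCCG vs ACAAC ✗; k=6: TCCCCG vs ACAACC ✗.
No overlap length from 1 to 6 is perfect, so the longest perfect 3' overlap is 0.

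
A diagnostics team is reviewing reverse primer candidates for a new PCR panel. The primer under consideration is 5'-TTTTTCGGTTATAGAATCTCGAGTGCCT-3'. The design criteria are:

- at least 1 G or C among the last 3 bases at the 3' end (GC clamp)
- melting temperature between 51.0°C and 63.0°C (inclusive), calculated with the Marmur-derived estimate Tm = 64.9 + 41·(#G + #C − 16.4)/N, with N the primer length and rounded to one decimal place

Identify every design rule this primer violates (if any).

Meets all criteria.

Base counts: A=5, T=12, G=6, C=5 (length 28).
GC clamp: 3' end CCT has 2 G/C ✓
Tm: Tm = 64.9 + 41·(11 − 16.4)/28 = 57.0°C ✓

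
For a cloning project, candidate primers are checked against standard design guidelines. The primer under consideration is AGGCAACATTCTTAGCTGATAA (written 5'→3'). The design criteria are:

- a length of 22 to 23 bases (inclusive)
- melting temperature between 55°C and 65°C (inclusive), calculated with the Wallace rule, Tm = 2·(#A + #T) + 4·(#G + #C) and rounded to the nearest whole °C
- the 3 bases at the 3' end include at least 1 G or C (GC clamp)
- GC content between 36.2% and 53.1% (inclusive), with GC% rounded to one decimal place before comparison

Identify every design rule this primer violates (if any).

Fails: GC clamp.

Base counts: A=8, T=6, G=4, C=4 (length 22).
length: length 22 ✓
Tm: Tm = 2·14 + 4·8 = 60°C ✓
GC clamp: 3' end TAA has 0 G/C, need ≥1 ✗
GC content: GC 8/22 = 36.4% ✓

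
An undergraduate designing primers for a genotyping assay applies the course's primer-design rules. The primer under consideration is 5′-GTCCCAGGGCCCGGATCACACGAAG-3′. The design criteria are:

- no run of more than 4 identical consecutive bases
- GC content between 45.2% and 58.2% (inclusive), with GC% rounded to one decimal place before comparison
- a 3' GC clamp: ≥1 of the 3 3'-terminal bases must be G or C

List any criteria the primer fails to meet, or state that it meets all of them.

Base counts: A=6, T=2, G=8, C=9 (length 25).
homopolymer run: longest run = 3 ✓
GC content: GC 17/25 = 68.0%, outside 45.2–58.2% ✗
GC clamp: 3' end AAG has 1 G/C ✓

Fails: GC content.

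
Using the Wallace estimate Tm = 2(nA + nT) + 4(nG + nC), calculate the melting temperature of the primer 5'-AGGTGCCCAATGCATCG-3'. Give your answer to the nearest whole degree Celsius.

Base counts: A=4, T=3, G=5, C=5 (length 17).
Tm = 2·(4+3) + 4·(5+5) = 2·7 + 4·10 = 14 + 40 = 54°C.

54°C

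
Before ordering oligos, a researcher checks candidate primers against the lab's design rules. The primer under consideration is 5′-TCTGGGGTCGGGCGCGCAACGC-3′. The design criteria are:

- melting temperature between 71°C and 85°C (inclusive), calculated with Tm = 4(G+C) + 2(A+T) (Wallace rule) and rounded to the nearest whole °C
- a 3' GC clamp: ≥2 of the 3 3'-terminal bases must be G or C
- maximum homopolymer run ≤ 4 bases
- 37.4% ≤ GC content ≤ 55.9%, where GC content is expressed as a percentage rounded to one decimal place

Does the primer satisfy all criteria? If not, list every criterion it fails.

Base counts: A=2, T=3, G=10, C=7 (length 22).
Tm: Tm = 2·5 + 4·17 = 78°C ✓
GC clamp: 3' end CGC has 3 G/C ✓
homopolymer run: longest run = 4 ✓
GC content: GC 17/22 = 77.3%, outside 37.4–55.9% ✗

Fails: GC content.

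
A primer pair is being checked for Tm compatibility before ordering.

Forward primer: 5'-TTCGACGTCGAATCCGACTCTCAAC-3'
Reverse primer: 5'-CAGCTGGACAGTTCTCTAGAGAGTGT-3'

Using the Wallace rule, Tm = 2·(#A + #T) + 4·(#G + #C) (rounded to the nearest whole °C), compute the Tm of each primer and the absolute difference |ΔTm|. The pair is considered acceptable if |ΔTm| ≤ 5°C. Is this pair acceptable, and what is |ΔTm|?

|ΔTm| = 2°C; the pair is acceptable.

Forward: A=6 T=6 G=4 C=9 → Tm = 2·12 + 4·13 = 76°C.
Reverse: A=6 T=7 G=8 C=5 → Tm = 2·13 + 4·13 = 78°C.
|ΔTm| = |76 − 78| = 2°C, ≤ 5°C.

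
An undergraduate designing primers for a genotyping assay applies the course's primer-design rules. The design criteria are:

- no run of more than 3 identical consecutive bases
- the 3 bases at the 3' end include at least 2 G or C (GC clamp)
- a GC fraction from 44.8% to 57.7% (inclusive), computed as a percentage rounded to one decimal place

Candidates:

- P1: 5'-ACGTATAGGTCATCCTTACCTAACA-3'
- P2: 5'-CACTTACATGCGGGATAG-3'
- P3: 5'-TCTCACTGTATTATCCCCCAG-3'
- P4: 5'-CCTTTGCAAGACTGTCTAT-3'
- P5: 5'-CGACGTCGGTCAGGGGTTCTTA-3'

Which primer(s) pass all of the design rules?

None of the candidates satisfy all criteria.

P1 (25 nt, A=8 T=7 G=3 C=7): longest run = 2 ✓; 3' end ACA has 1 G/C, need ≥2 ✗; GC 10/25 = 40.0%, outside 44.8–57.7% ✗ — fails.
P2 (18 nt, A=5 T=4 G=5 C=4): longest run = 3 ✓; 3' end TAG has 1 G/C, need ≥2 ✗; GC 9/18 = 50.0% ✓ — fails.
P3 (21 nt, A=4 T=7 G=2 C=8): longest run = 5, exceeds 3 ✗; 3' end CAG has 2 G/C ✓; GC 10/21 = 47.6% ✓ — fails.
P4 (19 nt, A=4 T=7 G=3 C=5): longest run = 3 ✓; 3' end TAT has 0 G/C, need ≥2 ✗; GC 8/19 = 42.1%, outside 44.8–57.7% ✗ — fails.
P5 (22 nt, A=3 T=6 G=8 C=5): longest run = 4, exceeds 3 ✗; 3' end TTA has 0 G/C, need ≥2 ✗; GC 13/22 = 59.1%, outside 44.8–57.7% ✗ — fails.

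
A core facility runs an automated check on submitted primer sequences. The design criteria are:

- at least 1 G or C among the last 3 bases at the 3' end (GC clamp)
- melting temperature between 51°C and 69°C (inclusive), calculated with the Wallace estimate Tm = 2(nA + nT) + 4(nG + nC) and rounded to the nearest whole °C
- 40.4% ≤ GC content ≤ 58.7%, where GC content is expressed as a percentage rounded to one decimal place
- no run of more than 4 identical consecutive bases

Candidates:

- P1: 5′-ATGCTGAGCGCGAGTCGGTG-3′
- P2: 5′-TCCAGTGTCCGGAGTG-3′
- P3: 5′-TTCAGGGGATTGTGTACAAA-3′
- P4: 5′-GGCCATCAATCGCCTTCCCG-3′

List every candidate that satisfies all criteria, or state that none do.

P1 (20 nt, A=3 T=4 G=9 C=4): 3' end GTG has 2 G/C ✓; Tm = 2·7 + 4·13 = 66°C ✓; GC 13/20 = 65.0%, outside 40.4–58.7% ✗; longest run = 2 ✓ — fails.
P2 (16 nt, A=2 T=4 G=6 C=4): 3' end GTG has 2 G/C ✓; Tm = 2·6 + 4·10 = 52°C ✓; GC 10/16 = 62.5%, outside 40.4–58.7% ✗; longest run = 2 ✓ — fails.
P3 (20 nt, A=6 T=6 G=6 C=2): 3' end AAA has 0 G/C, need ≥1 ✗; Tm = 2·12 + 4·8 = 56°C ✓; GC 8/20 = 40.0%, outside 40.4–58.7% ✗; longest run = 4 ✓ — fails.
P4 (20 nt, A=3 T=4 G=4 C=9): 3' end CCG has 3 G/C ✓; Tm = 2·7 + 4·13 = 66°C ✓; GC 13/20 = 65.0%, outside 40.4–58.7% ✗; longest run = 3 ✓ — fails.

None of the candidates satisfy all criteria.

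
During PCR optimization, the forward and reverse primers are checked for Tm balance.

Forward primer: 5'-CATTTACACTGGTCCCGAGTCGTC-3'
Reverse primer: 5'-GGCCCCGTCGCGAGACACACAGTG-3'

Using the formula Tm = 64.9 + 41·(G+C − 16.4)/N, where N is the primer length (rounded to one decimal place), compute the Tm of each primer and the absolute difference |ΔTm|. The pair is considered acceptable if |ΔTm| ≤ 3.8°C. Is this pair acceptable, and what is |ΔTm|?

Forward: G+C = 13, N = 24 → Tm = 64.9 + 41·(13 − 16.4)/24 = 59.1°C.
Reverse: G+C = 17, N = 24 → Tm = 64.9 + 41·(17 − 16.4)/24 = 65.9°C.
|ΔTm| = |59.1 − 65.9| = 6.8°C, > 3.8°C.

|ΔTm| = 6.8°C; the pair is not acceptable.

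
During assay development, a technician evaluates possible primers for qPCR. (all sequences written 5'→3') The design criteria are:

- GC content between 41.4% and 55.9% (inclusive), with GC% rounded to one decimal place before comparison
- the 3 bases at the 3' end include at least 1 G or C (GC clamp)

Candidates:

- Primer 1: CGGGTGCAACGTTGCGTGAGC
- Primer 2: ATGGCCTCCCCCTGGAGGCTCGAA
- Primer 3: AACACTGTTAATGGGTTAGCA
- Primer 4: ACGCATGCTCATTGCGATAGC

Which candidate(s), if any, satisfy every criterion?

Primer 4 only.

Primer 1 (21 nt, A=3 T=4 G=9 C=5): GC 14/21 = 66.7%, outside 41.4–55.9% ✗; 3' end AGC has 2 G/C ✓ — fails.
Primer 2 (24 nt, A=4 T=4 G=7 C=9): GC 16/24 = 66.7%, outside 41.4–55.9% ✗; 3' end GAA has 1 G/C ✓ — fails.
Primer 3 (21 nt, A=7 T=6 G=5 C=3): GC 8/21 = 38.1%, outside 41.4–55.9% ✗; 3' end GCA has 2 G/C ✓ — fails.
Primer 4 (21 nt, A=5 T=5 G=5 C=6): GC 11/21 = 52.4% ✓; 3' end AGC has 2 G/C ✓ — passes.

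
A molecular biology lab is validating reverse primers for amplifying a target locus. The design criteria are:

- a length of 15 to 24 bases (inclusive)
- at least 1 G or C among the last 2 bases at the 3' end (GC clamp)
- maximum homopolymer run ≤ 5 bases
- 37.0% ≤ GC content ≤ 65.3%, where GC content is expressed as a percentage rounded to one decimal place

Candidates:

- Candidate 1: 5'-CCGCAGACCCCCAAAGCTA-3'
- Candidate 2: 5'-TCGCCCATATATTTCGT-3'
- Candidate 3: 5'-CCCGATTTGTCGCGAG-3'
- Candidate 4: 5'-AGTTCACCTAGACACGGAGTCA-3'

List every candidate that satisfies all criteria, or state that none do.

Candidate 2, Candidate 3 and Candidate 4.

Candidate 1 (19 nt, A=6 T=1 G=3 C=9): length 19 ✓; 3' end TA has 0 G/C, need ≥1 ✗; longest run = 5 ✓; GC 12/19 = 63.2% ✓ — fails.
Candidate 2 (17 nt, A=3 T=7 G=2 C=5): length 17 ✓; 3' end GT has 1 G/C ✓; longest run = 3 ✓; GC 7/17 = 41.2% ✓ — passes.
Candidate 3 (16 nt, A=2 T=4 G=5 C=5): length 16 ✓; 3' end AG has 1 G/C ✓; longest run = 3 ✓; GC 10/16 = 62.5% ✓ — passes.
Candidate 4 (22 nt, A=7 T=4 G=5 C=6): length 22 ✓; 3' end CA has 1 G/C ✓; longest run = 2 ✓; GC 11/22 = 50.0% ✓ — passes.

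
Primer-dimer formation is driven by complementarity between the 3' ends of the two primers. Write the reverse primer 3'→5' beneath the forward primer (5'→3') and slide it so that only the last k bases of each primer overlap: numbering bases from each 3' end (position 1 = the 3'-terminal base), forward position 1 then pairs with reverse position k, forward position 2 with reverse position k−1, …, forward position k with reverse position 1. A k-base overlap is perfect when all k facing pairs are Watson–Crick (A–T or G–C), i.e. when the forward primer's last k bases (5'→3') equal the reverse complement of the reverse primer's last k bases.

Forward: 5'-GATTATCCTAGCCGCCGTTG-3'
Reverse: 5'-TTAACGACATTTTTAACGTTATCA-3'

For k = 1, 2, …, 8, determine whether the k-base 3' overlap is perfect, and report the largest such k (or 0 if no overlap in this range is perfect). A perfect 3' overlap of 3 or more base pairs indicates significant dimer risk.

Last 8 bases (5'→3') — forward …CGCCGTTG, reverse …CGTTATCA.
Reverse complement of the reverse primer's last 8 bases: TGATAACG; its first k bases are the reverse complement of the reverse primer's last k bases, so a perfect k-base overlap needs the forward primer's last k bases to equal them.
Comparing (forward last k vs required): k=1: G vs T ✗; k=2: TG vs TG ✓; k=3: TTG vs TGA ✗; k=4: GTTG vs TGAT ✗; k=5: CGTTG vs TGATA ✗; k=6: CCGTTG vs TGATAA ✗; k=7: GCCGTTG vs TGATAAC ✗; k=8: CGCCGTTG vs TGATAACG ✗.
Only k = 2 is perfect, so the longest perfect 3' overlap is 2.

Longest perfect overlap: 2 complementary base pairs; below the dimer-risk threshold (threshold 3).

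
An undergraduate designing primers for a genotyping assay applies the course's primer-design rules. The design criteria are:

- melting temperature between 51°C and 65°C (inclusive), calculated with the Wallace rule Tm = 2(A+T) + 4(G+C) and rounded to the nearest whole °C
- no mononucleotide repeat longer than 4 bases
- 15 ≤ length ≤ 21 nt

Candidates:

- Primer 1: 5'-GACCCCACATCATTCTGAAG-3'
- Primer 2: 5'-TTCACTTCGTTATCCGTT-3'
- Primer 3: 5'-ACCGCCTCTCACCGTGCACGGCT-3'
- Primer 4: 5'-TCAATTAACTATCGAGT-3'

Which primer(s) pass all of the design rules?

Primer 1 (20 nt, A=6 T=4 G=3 C=7): Tm = 2·10 + 4·10 = 60°C ✓; longest run = 4 ✓; length 20 ✓ — passes.
Primer 2 (18 nt, A=2 T=9 G=2 C=5): Tm = 2·11 + 4·7 = 50°C, outside 51–65°C ✗; longest run = 2 ✓; length 18 ✓ — fails.
Primer 3 (23 nt, A=3 T=4 G=5 C=11): Tm = 2·7 + 4·16 = 78°C, outside 51–65°C ✗; longest run = 2 ✓; length 23, outside 15–21 ✗ — fails.
Primer 4 (17 nt, A=6 T=6 G=2 C=3): Tm = 2·12 + 4·5 = 44°C, outside 51–65°C ✗; longest run = 2 ✓; length 17 ✓ — fails.

Primer 1 only.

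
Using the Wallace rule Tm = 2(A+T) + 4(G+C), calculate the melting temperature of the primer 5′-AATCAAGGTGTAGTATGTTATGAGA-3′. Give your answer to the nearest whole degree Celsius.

66°C

Base counts: A=9, T=8, G=7, C=1 (length 25).
Tm = 2·(9+8) + 4·(7+1) = 2·17 + 4·8 = 34 + 32 = 66°C.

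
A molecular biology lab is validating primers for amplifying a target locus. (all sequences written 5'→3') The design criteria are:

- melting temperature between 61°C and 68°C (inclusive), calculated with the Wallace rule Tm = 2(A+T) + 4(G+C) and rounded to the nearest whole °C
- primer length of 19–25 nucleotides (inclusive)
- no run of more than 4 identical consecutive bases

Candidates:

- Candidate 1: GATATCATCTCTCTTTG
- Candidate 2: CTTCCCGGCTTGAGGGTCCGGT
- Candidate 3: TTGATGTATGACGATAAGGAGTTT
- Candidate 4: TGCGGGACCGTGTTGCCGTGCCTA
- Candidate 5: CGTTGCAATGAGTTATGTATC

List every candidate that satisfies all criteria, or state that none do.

Candidate 1 (17 nt, A=3 T=8 G=2 C=4): Tm = 2·11 + 4·6 = 46°C, outside 61–68°C ✗; length 17, outside 19–25 ✗; longest run = 3 ✓ — fails.
Candidate 2 (22 nt, A=1 T=6 G=8 C=7): Tm = 2·7 + 4·15 = 74°C, outside 61–68°C ✗; length 22 ✓; longest run = 3 ✓ — fails.
Candidate 3 (24 nt, A=7 T=9 G=7 C=1): Tm = 2·16 + 4·8 = 64°C ✓; length 24 ✓; longest run = 3 ✓ — passes.
Candidate 4 (24 nt, A=2 T=6 G=9 C=7): Tm = 2·8 + 4·16 = 80°C, outside 61–68°C ✗; length 24 ✓; longest run = 3 ✓ — fails.
Candidate 5 (21 nt, A=5 T=8 G=5 C=3): Tm = 2·13 + 4·8 = 58°C, outside 61–68°C ✗; length 21 ✓; longest run = 2 ✓ — fails.

Candidate 3 only.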